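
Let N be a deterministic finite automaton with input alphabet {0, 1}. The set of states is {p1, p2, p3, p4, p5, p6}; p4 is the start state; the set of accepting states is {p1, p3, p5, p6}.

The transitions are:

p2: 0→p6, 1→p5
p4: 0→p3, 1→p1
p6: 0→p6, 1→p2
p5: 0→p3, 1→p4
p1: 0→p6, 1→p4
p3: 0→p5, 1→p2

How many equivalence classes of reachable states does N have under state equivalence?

All states are reachable from the start state.
P0 = {p1,p3,p5,p6} | {p2,p4}.
Stable partition: {p1,p3,p5,p6} | {p2,p4} — 2 equivalence classes.

2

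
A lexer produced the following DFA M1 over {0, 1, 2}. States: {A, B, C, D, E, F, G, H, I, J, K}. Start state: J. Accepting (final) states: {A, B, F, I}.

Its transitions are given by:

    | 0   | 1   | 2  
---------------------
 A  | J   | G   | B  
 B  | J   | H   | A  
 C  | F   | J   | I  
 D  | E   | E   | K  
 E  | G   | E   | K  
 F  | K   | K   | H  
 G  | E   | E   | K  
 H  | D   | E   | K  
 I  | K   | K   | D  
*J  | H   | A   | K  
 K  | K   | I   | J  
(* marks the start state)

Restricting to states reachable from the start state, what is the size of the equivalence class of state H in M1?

4

Reachable states from the start: {A,B,D,E,G,H,I,J,K}. Unreachable: {C,F} — drop them.
Initial partition by acceptance: {A,B,I} | {D,E,G,H,J,K}.
On input 2, block {A,B,I} splits into {A,B} and {I}.
Split {D,E,G,H,J,K} by δ(·,1) → {D,E,G,H} and {J} and {K}.
The partition is now stable with 5 blocks: {A,B} | {D,E,G,H} | {I} | {J} | {K}.
State H belongs to the block {D,E,G,H}, which has 4 states.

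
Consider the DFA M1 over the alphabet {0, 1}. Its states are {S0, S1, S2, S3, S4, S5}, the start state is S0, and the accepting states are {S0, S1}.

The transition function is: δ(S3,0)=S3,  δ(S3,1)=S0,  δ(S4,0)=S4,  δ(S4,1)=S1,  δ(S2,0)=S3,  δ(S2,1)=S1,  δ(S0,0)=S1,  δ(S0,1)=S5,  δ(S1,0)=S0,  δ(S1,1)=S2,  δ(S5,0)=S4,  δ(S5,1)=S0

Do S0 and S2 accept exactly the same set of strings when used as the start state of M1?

Every state is reachable, so we keep all 6.
Initial partition by acceptance: {S0,S1} | {S2,S3,S4,S5}.
No further refinement is possible. Final partition (2 blocks): {S0,S1} | {S2,S3,S4,S5}.
S0 and S2 end up in different blocks, so they are distinguishable. For instance, the string 'ε' is accepted from only S0.

No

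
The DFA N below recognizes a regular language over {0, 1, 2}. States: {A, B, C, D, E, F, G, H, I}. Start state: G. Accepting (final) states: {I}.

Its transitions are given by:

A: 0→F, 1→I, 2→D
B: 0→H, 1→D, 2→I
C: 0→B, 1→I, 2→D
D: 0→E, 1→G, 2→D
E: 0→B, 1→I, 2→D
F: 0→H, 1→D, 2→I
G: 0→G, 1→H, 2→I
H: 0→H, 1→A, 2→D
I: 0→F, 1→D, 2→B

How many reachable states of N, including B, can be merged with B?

2

First remove the unreachable states {C}; 8 states remain.
Initial partition by acceptance: {I} | {A,B,D,E,F,G,H}.
Split {A,B,D,E,F,G,H} by δ(·,1) → {B,D,F,G,H} and {A,E}.
Refine {B,D,F,G,H} on symbol 0: members go to different blocks, giving {B,F,G,H} and {D}.
On input 1, block {B,F,G,H} splits into {B,F} and {G} and {H}.
The partition is now stable with 6 blocks: {I} | {B,F} | {A,E} | {D} | {G} | {H}.
State B belongs to the block {B,F}, which has 2 states.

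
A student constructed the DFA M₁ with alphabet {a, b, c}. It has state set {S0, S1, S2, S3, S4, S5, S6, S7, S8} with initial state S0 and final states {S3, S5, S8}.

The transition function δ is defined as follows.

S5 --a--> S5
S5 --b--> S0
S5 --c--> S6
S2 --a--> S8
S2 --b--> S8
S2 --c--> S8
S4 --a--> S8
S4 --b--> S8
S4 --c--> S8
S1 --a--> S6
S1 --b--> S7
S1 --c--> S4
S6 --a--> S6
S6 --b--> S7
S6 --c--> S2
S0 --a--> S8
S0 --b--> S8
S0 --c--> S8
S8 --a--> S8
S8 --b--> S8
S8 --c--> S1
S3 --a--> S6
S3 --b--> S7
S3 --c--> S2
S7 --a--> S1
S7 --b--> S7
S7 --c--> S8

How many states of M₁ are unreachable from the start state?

No path from S0 leads to S3, S5; the other 7 states are all reachable.

2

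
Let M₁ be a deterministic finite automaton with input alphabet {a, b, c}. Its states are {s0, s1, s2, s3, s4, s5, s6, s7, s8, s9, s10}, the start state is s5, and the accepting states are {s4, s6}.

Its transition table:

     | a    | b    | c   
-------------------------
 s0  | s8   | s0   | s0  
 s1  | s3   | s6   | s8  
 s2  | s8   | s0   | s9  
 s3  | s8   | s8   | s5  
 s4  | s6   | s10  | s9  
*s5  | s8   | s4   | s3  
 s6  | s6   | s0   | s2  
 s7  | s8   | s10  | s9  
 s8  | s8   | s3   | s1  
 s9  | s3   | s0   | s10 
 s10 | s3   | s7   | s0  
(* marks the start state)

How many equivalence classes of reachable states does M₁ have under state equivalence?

4

All states are reachable from the start state.
Start with accepting vs non-accepting: {s4,s6} | {s0,s1,s2,s3,s5,s7,s8,s9,s10}.
Split {s0,s1,s2,s3,s5,s7,s8,s9,s10} by δ(·,b) → {s0,s2,s3,s7,s8,s9,s10} and {s1,s5}.
Refine {s0,s2,s3,s7,s8,s9,s10} on symbol c: members go to different blocks, giving {s0,s2,s7,s9,s10} and {s3,s8}.
No further refinement is possible. Final partition (4 blocks): {s4,s6} | {s0,s2,s7,s9,s10} | {s1,s5} | {s3,s8}.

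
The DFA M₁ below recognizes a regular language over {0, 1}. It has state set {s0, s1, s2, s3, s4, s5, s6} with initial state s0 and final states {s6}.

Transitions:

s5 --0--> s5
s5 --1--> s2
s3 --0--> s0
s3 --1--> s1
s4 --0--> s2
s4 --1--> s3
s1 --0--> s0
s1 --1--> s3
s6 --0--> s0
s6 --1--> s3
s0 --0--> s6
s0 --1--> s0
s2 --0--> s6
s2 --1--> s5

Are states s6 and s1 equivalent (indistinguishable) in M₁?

No

States {s2,s4,s5} cannot be reached from the start state, so discard them.
P0 = {s6} | {s0,s1,s3}.
On input 0, block {s0,s1,s3} splits into {s1,s3} and {s0}.
No further refinement is possible. Final partition (3 blocks): {s6} | {s1,s3} | {s0}.
s6 and s1 end up in different blocks, so they are distinguishable. For instance, the string 'ε' is accepted from only s6.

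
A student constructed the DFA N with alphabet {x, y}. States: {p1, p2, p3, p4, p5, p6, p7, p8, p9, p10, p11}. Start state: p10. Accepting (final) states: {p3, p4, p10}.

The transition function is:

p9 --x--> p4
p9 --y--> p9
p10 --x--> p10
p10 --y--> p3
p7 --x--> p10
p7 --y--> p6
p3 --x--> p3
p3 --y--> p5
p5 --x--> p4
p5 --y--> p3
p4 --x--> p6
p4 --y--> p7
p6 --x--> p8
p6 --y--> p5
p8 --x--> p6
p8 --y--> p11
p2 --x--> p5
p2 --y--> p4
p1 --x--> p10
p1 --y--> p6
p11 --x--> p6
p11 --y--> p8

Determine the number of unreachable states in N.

No path from p10 leads to p1, p2, p9; the other 8 states are all reachable.

3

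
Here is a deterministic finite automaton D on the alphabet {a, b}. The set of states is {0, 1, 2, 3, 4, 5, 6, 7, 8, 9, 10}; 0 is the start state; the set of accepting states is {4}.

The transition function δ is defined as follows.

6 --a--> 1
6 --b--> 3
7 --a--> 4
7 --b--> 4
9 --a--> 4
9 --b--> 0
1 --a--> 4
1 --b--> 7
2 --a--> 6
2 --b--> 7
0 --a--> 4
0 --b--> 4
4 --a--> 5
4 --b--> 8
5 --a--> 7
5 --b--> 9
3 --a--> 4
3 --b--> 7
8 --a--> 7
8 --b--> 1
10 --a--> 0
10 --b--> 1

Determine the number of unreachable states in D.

No path from 0 leads to 2, 3, 6, 10; the other 7 states are all reachable.

4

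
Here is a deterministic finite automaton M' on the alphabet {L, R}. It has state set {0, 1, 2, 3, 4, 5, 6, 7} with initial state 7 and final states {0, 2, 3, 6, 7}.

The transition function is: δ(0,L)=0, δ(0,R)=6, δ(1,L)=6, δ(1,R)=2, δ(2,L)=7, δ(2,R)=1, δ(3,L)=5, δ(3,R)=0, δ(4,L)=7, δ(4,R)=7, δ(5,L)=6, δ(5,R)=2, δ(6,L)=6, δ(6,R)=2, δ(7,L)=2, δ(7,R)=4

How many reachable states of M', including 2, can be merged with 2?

First remove the unreachable states {0,3,5}; 5 states remain.
Start with accepting vs non-accepting: {2,6,7} | {1,4}.
On input R, block {2,6,7} splits into {2,7} and {6}.
On input L, block {1,4} splits into {1} and {4}.
Refine {2,7} on symbol R: members go to different blocks, giving {2} and {7}.
Stable partition: {2} | {1} | {6} | {4} | {7} — 5 equivalence classes.
State 2 belongs to the block {2}, which has 1 states.

1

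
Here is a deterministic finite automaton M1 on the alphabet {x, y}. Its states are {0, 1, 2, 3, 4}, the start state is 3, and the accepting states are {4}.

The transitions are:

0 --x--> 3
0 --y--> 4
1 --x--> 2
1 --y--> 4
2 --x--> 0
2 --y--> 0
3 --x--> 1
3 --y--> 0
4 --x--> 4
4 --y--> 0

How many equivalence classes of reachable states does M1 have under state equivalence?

All states are reachable from the start state.
Start with accepting vs non-accepting: {4} | {0,1,2,3}.
On input y, block {0,1,2,3} splits into {0,1} and {2,3}.
The partition is now stable with 3 blocks: {4} | {0,1} | {2,3}.

3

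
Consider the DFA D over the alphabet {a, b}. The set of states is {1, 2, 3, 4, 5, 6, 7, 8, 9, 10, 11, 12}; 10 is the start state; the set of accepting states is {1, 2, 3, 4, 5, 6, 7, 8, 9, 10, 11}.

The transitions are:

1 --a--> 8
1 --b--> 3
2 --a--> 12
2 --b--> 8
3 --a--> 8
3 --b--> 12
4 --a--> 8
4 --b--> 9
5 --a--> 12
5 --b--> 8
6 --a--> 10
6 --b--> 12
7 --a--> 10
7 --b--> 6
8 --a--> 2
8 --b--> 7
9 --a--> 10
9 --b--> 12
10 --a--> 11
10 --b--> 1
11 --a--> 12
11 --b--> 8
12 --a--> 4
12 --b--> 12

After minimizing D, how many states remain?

5

Reachable states from the start: {1,2,3,4,6,7,8,9,10,11,12}. Unreachable: {5} — drop them.
Initial partition by acceptance: {1,2,3,4,6,7,8,9,10,11} | {12}.
Split {1,2,3,4,6,7,8,9,10,11} by δ(·,a) → {1,3,4,6,7,8,9,10} and {2,11}.
On input a, block {1,3,4,6,7,8,9,10} splits into {1,3,4,6,7,9} and {8,10}.
Split {1,3,4,6,7,9} by δ(·,b) → {1,4,7} and {3,6,9}.
The partition is now stable with 5 blocks: {1,4,7} | {12} | {2,11} | {8,10} | {3,6,9}.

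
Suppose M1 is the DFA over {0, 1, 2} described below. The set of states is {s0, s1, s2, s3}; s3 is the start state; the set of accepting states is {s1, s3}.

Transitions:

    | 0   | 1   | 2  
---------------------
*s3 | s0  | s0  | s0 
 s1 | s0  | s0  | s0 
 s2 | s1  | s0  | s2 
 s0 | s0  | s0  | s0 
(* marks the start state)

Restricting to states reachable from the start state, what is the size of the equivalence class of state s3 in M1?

1

States {s1,s2} cannot be reached from the start state, so discard them.
Start with accepting vs non-accepting: {s3} | {s0}.
No further refinement is possible. Final partition (2 blocks): {s3} | {s0}.
State s3 belongs to the block {s3}, which has 1 states.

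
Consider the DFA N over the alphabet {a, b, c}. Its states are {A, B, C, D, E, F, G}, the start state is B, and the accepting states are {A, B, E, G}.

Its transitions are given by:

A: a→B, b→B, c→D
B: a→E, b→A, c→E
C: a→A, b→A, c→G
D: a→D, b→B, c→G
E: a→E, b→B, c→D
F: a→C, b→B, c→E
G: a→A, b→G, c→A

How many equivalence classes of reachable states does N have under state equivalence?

Reachable states from the start: {A,B,D,E,G}. Unreachable: {C,F} — drop them.
P0 = {A,B,E,G} | {D}.
On input c, block {A,B,E,G} splits into {A,E} and {B,G}.
Split {A,E} by δ(·,a) → {A} and {E}.
On input a, block {B,G} splits into {B} and {G}.
Stable partition: {A} | {D} | {B} | {E} | {G} — 5 equivalence classes.

5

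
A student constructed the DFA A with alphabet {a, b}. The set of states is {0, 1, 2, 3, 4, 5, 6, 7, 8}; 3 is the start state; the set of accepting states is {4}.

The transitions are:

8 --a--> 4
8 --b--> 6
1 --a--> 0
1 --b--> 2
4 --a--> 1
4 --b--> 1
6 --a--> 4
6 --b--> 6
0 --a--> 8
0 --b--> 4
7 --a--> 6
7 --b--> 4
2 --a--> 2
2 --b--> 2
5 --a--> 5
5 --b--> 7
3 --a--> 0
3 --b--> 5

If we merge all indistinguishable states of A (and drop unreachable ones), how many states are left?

Every state is reachable, so we keep all 9.
Initial partition by acceptance: {4} | {0,1,2,3,5,6,7,8}.
On input a, block {0,1,2,3,5,6,7,8} splits into {0,1,2,3,5,7} and {6,8}.
Split {0,1,2,3,5,7} by δ(·,a) → {1,2,3,5} and {0,7}.
On input a, block {1,2,3,5} splits into {1,3} and {2,5}.
On input b, block {2,5} splits into {2} and {5}.
On input b, block {1,3} splits into {1} and {3}.
The partition is now stable with 7 blocks: {4} | {1} | {6,8} | {0,7} | {2} | {5} | {3}.

7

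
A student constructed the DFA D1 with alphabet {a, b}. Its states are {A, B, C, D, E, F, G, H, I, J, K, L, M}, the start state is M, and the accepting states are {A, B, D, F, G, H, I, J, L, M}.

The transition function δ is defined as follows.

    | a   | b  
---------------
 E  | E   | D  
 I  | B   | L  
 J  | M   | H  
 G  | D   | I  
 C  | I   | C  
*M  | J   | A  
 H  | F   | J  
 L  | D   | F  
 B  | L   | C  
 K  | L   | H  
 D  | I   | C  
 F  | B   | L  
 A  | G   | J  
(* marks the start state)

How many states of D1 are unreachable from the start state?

2

No path from M leads to E, K; the other 11 states are all reachable.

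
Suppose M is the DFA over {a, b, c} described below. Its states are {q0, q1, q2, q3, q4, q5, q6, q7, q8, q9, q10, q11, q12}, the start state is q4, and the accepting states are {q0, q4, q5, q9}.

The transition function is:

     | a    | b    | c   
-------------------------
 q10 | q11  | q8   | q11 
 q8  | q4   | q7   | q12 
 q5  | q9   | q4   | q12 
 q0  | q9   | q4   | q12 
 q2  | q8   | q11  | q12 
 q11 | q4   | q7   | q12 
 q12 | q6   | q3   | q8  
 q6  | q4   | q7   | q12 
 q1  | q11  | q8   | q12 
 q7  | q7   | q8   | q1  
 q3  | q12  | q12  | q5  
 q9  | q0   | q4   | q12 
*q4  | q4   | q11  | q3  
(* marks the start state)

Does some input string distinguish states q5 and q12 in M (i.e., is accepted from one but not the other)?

Yes

States {q2,q10} cannot be reached from the start state, so discard them.
Start with accepting vs non-accepting: {q0,q4,q5,q9} | {q1,q3,q6,q7,q8,q11,q12}.
On input b, block {q0,q4,q5,q9} splits into {q0,q5,q9} and {q4}.
On input a, block {q1,q3,q6,q7,q8,q11,q12} splits into {q1,q3,q7,q12} and {q6,q8,q11}.
Refine {q1,q3,q7,q12} on symbol a: members go to different blocks, giving {q1,q12} and {q3,q7}.
Split {q1,q12} by δ(·,b) → {q1} and {q12}.
On input a, block {q3,q7} splits into {q3} and {q7}.
The partition is now stable with 7 blocks: {q0,q5,q9} | {q1} | {q4} | {q6,q8,q11} | {q3} | {q12} | {q7}.
q5 and q12 end up in different blocks, so they are distinguishable. For instance, the string 'ε' is accepted from only q5.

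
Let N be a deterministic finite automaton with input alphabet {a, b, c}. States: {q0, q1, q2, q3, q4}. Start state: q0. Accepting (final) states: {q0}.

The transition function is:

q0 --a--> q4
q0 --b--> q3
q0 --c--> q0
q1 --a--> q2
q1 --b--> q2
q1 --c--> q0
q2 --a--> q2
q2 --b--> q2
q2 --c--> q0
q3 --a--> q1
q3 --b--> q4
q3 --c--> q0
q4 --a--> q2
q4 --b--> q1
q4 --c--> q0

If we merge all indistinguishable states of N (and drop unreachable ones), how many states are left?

All states are reachable from the start state.
Start with accepting vs non-accepting: {q0} | {q1,q2,q3,q4}.
No further refinement is possible. Final partition (2 blocks): {q0} | {q1,q2,q3,q4}.

2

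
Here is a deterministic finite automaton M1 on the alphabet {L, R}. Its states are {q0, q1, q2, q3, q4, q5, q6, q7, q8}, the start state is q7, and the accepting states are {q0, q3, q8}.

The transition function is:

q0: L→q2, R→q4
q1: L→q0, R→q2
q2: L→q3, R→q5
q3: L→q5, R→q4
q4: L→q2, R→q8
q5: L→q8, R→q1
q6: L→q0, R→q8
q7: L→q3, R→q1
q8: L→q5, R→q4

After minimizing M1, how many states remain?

First remove the unreachable states {q6}; 8 states remain.
Initial partition by acceptance: {q0,q3,q8} | {q1,q2,q4,q5,q7}.
Split {q1,q2,q4,q5,q7} by δ(·,L) → {q1,q2,q5,q7} and {q4}.
The partition is now stable with 3 blocks: {q0,q3,q8} | {q1,q2,q5,q7} | {q4}.

3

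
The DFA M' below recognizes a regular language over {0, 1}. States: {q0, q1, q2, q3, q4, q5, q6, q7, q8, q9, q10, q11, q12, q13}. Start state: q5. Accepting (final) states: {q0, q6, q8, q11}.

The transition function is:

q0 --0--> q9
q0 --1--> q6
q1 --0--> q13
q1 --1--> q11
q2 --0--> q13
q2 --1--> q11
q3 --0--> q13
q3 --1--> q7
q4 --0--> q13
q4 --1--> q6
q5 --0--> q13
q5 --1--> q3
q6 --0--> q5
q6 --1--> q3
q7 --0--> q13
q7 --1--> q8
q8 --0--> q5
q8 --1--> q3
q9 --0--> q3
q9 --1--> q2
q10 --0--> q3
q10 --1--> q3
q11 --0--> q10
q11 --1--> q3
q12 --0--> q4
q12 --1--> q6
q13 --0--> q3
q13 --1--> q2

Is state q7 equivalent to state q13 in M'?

No

First remove the unreachable states {q0,q1,q4,q6,q9,q12}; 8 states remain.
Initial partition by acceptance: {q8,q11} | {q2,q3,q5,q7,q10,q13}.
Split {q2,q3,q5,q7,q10,q13} by δ(·,1) → {q3,q5,q10,q13} and {q2,q7}.
Split {q3,q5,q10,q13} by δ(·,1) → {q3,q13} and {q5,q10}.
The partition is now stable with 4 blocks: {q8,q11} | {q3,q13} | {q2,q7} | {q5,q10}.
q7 and q13 end up in different blocks, so they are distinguishable. For instance, the string '1' is accepted from only q7.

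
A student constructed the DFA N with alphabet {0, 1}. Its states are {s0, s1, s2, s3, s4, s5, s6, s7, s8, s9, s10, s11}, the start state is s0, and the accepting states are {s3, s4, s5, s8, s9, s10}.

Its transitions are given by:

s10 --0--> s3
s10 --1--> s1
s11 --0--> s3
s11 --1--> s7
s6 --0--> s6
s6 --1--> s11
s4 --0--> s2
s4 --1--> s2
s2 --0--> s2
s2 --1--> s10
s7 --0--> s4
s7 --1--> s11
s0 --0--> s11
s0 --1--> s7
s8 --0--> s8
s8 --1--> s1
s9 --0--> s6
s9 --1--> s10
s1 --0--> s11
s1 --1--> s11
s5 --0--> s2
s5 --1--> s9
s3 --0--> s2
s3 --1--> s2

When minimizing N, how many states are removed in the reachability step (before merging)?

4

BFS from s0 reaches {s0, s1, s2, s3, s4, s7, s10, s11}; the 4 state(s) s5, s6, s8, s9 are never visited.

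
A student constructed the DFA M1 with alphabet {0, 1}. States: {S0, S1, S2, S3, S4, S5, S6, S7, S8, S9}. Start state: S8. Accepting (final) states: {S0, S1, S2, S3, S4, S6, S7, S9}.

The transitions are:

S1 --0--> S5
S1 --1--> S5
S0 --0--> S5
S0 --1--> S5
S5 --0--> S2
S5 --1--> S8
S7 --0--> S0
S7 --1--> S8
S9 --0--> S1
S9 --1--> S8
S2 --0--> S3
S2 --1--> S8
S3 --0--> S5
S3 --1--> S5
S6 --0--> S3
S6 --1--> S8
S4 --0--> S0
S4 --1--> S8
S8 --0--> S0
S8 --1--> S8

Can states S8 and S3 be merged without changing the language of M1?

No

First remove the unreachable states {S1,S4,S6,S7,S9}; 5 states remain.
Initial partition by acceptance: {S0,S2,S3} | {S5,S8}.
On input 0, block {S0,S2,S3} splits into {S0,S3} and {S2}.
Split {S5,S8} by δ(·,0) → {S5} and {S8}.
The partition is now stable with 4 blocks: {S0,S3} | {S5} | {S2} | {S8}.
S8 and S3 end up in different blocks, so they are distinguishable. For instance, the string 'ε' is accepted from only S3.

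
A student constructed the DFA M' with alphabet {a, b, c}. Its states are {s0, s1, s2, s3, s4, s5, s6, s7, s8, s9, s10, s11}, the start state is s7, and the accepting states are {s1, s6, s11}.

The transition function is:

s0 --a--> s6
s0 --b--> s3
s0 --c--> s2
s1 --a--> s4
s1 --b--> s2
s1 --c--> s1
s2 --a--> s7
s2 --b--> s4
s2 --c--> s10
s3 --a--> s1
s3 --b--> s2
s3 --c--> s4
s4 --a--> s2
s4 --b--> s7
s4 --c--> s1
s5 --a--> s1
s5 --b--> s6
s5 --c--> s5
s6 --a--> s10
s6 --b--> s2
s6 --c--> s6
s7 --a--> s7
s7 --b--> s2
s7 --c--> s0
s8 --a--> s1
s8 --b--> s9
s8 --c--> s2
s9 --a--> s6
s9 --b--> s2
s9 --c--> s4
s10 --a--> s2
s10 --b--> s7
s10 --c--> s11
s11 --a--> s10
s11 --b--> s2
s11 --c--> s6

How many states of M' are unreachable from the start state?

3

Starting at s7 and following transitions, the reachable set is {s0, s1, s2, s3, s4, s6, s7, s10, s11}. That leaves s5, s8, s9 unreachable — 3 in total.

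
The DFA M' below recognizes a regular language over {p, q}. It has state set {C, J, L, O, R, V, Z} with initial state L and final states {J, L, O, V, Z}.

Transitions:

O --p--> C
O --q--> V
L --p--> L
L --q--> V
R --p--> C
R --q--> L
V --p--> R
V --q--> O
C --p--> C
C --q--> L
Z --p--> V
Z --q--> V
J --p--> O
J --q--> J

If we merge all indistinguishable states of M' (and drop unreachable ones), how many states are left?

States {J,Z} cannot be reached from the start state, so discard them.
Start with accepting vs non-accepting: {L,O,V} | {C,R}.
On input p, block {L,O,V} splits into {O,V} and {L}.
Stable partition: {O,V} | {C,R} | {L} — 3 equivalence classes.

3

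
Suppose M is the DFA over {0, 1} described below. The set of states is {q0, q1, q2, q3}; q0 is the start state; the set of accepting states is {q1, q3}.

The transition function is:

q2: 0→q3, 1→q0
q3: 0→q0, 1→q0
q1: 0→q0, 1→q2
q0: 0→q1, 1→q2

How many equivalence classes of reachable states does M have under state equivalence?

2

Every state is reachable, so we keep all 4.
Start with accepting vs non-accepting: {q1,q3} | {q0,q2}.
No further refinement is possible. Final partition (2 blocks): {q1,q3} | {q0,q2}.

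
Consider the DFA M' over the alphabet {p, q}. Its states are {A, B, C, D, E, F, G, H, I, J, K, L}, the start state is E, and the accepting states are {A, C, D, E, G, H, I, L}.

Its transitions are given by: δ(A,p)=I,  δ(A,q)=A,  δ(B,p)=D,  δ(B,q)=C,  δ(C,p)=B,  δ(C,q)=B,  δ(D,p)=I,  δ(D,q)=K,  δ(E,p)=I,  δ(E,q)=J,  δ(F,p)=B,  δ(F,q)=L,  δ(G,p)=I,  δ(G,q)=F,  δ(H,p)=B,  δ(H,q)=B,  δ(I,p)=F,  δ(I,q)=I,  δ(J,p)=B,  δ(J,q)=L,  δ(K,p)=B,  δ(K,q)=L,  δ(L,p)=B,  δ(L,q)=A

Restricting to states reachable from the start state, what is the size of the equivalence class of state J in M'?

3

States {G,H} cannot be reached from the start state, so discard them.
Initial partition by acceptance: {A,C,D,E,I,L} | {B,F,J,K}.
Refine {A,C,D,E,I,L} on symbol p: members go to different blocks, giving {A,D,E} and {C,I,L}.
Split {A,D,E} by δ(·,q) → {D,E} and {A}.
Split {B,F,J,K} by δ(·,p) → {F,J,K} and {B}.
Refine {C,I,L} on symbol p: members go to different blocks, giving {C,L} and {I}.
On input q, block {C,L} splits into {C} and {L}.
Stable partition: {D,E} | {F,J,K} | {C} | {A} | {B} | {I} | {L} — 7 equivalence classes.
The equivalence class containing J is {F,J,K}, of size 3.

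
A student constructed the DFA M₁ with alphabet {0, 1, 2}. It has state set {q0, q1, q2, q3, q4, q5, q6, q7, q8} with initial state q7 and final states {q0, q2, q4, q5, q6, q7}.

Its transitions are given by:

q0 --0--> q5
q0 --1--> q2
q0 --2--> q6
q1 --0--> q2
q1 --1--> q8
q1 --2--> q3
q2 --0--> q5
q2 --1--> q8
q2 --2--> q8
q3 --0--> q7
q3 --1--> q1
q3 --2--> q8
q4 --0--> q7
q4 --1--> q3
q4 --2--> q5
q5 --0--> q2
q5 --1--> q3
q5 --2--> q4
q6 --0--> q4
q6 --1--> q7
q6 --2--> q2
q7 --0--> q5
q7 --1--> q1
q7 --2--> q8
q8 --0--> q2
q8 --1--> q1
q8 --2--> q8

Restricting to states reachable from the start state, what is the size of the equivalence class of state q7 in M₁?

2

Reachable states from the start: {q1,q2,q3,q4,q5,q7,q8}. Unreachable: {q0,q6} — drop them.
Start with accepting vs non-accepting: {q2,q4,q5,q7} | {q1,q3,q8}.
Refine {q2,q4,q5,q7} on symbol 2: members go to different blocks, giving {q2,q7} and {q4,q5}.
The partition is now stable with 3 blocks: {q2,q7} | {q1,q3,q8} | {q4,q5}.
State q7 belongs to the block {q2,q7}, which has 2 states.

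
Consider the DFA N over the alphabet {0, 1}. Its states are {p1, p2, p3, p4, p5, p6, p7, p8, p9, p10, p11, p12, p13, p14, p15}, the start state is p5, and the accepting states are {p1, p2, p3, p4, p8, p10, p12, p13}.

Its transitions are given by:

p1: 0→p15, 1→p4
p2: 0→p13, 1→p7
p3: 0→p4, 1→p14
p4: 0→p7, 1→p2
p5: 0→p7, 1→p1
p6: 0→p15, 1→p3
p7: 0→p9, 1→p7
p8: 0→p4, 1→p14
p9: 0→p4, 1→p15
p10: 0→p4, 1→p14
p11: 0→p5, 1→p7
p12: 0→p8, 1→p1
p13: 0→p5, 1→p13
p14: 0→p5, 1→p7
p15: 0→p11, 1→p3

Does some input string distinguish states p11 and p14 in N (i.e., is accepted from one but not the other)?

No

States {p6,p8,p10,p12} cannot be reached from the start state, so discard them.
Start with accepting vs non-accepting: {p1,p2,p3,p4,p13} | {p5,p7,p9,p11,p14,p15}.
On input 0, block {p1,p2,p3,p4,p13} splits into {p1,p4,p13} and {p2,p3}.
Refine {p1,p4,p13} on symbol 1: members go to different blocks, giving {p1,p13} and {p4}.
On input 1, block {p1,p13} splits into {p1} and {p13}.
On input 0, block {p5,p7,p9,p11,p14,p15} splits into {p5,p7,p11,p14,p15} and {p9}.
Split {p5,p7,p11,p14,p15} by δ(·,0) → {p5,p11,p14,p15} and {p7}.
Split {p5,p11,p14,p15} by δ(·,0) → {p11,p14,p15} and {p5}.
Refine {p11,p14,p15} on symbol 0: members go to different blocks, giving {p11,p14} and {p15}.
Refine {p2,p3} on symbol 0: members go to different blocks, giving {p2} and {p3}.
The partition is now stable with 10 blocks: {p1} | {p11,p14} | {p2} | {p4} | {p13} | {p9} | {p7} | {p5} | {p15} | {p3}.
p11 and p14 lie in the same block of the stable partition, so they are equivalent — no string distinguishes them.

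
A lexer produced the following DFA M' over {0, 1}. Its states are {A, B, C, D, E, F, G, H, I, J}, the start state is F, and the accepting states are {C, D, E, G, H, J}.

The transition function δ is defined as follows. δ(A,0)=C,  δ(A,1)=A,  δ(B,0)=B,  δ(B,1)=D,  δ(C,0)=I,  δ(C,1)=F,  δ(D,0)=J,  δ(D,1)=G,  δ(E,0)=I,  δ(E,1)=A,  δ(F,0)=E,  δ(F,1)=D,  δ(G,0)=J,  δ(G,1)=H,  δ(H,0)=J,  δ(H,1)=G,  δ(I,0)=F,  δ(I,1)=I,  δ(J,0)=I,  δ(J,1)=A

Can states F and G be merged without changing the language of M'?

States {B} cannot be reached from the start state, so discard them.
P0 = {C,D,E,G,H,J} | {A,F,I}.
On input 0, block {C,D,E,G,H,J} splits into {C,E,J} and {D,G,H}.
Refine {A,F,I} on symbol 0: members go to different blocks, giving {A,F} and {I}.
On input 1, block {A,F} splits into {A} and {F}.
On input 1, block {C,E,J} splits into {E,J} and {C}.
Stable partition: {E,J} | {A} | {D,G,H} | {I} | {F} | {C} — 6 equivalence classes.
F and G end up in different blocks, so they are distinguishable. For instance, the string 'ε' is accepted from only G.

No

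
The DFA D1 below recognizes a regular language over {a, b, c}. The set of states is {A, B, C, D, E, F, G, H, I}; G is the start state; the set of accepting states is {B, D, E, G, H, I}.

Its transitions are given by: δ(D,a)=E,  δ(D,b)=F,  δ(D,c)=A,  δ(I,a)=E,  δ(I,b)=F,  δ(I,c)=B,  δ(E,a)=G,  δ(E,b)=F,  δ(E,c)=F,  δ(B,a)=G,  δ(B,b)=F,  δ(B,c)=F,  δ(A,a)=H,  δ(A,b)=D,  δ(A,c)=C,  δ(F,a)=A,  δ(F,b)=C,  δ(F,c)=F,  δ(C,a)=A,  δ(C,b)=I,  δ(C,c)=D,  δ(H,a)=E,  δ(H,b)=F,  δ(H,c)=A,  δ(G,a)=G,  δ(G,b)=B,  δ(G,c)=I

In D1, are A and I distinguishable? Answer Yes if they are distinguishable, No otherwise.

All states are reachable from the start state.
Start with accepting vs non-accepting: {B,D,E,G,H,I} | {A,C,F}.
Split {B,D,E,G,H,I} by δ(·,b) → {B,D,E,H,I} and {G}.
On input a, block {B,D,E,H,I} splits into {D,H,I} and {B,E}.
Split {D,H,I} by δ(·,c) → {D,H} and {I}.
Refine {A,C,F} on symbol a: members go to different blocks, giving {C,F} and {A}.
On input b, block {C,F} splits into {C} and {F}.
The partition is now stable with 7 blocks: {D,H} | {C} | {G} | {B,E} | {I} | {A} | {F}.
A and I end up in different blocks, so they are distinguishable. For instance, the string 'ε' is accepted from only I.

Yes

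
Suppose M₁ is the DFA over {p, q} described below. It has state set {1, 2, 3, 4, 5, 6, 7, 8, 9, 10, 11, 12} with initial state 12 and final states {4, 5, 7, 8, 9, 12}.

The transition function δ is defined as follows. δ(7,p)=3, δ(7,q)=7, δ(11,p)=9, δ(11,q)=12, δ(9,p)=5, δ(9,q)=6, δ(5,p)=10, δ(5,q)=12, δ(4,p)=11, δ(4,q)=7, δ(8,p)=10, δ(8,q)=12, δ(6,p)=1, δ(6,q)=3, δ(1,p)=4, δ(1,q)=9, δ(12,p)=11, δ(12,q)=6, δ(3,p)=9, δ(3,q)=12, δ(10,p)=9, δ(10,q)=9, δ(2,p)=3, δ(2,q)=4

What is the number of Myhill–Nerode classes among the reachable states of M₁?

8

First remove the unreachable states {2,8}; 10 states remain.
Initial partition by acceptance: {4,5,7,9,12} | {1,3,6,10,11}.
On input p, block {4,5,7,9,12} splits into {4,5,7,12} and {9}.
Refine {4,5,7,12} on symbol q: members go to different blocks, giving {4,5,7} and {12}.
Split {4,5,7} by δ(·,q) → {4,7} and {5}.
Refine {1,3,6,10,11} on symbol p: members go to different blocks, giving {3,10,11} and {1} and {6}.
Refine {3,10,11} on symbol q: members go to different blocks, giving {3,11} and {10}.
No further refinement is possible. Final partition (8 blocks): {4,7} | {3,11} | {9} | {12} | {5} | {1} | {6} | {10}.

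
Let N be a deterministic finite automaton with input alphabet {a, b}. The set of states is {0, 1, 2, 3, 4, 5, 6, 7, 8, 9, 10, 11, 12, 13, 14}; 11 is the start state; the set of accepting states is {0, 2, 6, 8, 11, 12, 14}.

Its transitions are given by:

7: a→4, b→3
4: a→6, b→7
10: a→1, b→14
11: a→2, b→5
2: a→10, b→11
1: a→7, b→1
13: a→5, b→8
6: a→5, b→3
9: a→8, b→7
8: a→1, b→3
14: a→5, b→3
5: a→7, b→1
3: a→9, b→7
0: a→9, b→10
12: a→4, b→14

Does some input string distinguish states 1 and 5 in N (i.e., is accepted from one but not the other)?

Reachable states from the start: {1,2,3,4,5,6,7,8,9,10,11,14}. Unreachable: {0,12,13} — drop them.
Start with accepting vs non-accepting: {2,6,8,11,14} | {1,3,4,5,7,9,10}.
On input a, block {2,6,8,11,14} splits into {2,6,8,14} and {11}.
On input b, block {2,6,8,14} splits into {6,8,14} and {2}.
On input a, block {1,3,4,5,7,9,10} splits into {1,3,5,7,10} and {4,9}.
Refine {1,3,5,7,10} on symbol a: members go to different blocks, giving {1,5,10} and {3,7}.
On input a, block {1,5,10} splits into {1,5} and {10}.
Stable partition: {6,8,14} | {1,5} | {11} | {2} | {4,9} | {3,7} | {10} — 7 equivalence classes.
1 and 5 lie in the same block of the stable partition, so they are equivalent — no string distinguishes them.

No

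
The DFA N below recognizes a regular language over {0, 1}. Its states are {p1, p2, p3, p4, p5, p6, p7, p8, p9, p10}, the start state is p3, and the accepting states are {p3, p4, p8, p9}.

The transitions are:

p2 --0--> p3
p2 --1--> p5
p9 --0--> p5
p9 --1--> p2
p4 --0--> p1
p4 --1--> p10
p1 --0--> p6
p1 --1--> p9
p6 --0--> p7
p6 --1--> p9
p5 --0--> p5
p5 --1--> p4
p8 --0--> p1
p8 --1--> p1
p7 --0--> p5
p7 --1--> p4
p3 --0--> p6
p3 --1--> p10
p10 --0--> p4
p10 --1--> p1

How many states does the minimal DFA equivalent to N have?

First remove the unreachable states {p8}; 9 states remain.
P0 = {p3,p4,p9} | {p1,p2,p5,p6,p7,p10}.
On input 0, block {p1,p2,p5,p6,p7,p10} splits into {p1,p5,p6,p7} and {p2,p10}.
Stable partition: {p3,p4,p9} | {p1,p5,p6,p7} | {p2,p10} — 3 equivalence classes.

3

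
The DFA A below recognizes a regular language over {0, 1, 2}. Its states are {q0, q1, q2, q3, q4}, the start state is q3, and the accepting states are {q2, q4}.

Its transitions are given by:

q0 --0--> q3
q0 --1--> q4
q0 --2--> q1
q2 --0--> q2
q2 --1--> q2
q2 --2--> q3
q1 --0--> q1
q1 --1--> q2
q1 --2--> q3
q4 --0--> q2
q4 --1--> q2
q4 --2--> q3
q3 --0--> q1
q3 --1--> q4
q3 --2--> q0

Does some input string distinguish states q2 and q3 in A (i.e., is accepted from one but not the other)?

Yes

All states are reachable from the start state.
P0 = {q2,q4} | {q0,q1,q3}.
Stable partition: {q2,q4} | {q0,q1,q3} — 2 equivalence classes.
q2 and q3 end up in different blocks, so they are distinguishable. For instance, the string 'ε' is accepted from only q2.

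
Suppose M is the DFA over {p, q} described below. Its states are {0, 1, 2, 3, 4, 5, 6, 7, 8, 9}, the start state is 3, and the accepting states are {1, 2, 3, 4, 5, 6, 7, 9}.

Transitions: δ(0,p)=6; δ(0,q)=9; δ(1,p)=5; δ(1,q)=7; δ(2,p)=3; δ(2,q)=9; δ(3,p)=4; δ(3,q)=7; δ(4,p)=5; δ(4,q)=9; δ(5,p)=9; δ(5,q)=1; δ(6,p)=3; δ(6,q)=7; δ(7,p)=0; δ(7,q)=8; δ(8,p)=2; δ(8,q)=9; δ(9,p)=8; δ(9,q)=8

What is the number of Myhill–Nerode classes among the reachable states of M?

All states are reachable from the start state.
Start with accepting vs non-accepting: {1,2,3,4,5,6,7,9} | {0,8}.
On input p, block {1,2,3,4,5,6,7,9} splits into {1,2,3,4,5,6} and {7,9}.
Split {1,2,3,4,5,6} by δ(·,p) → {1,2,3,4,6} and {5}.
Split {1,2,3,4,6} by δ(·,p) → {2,3,6} and {1,4}.
Split {2,3,6} by δ(·,p) → {2,6} and {3}.
The partition is now stable with 6 blocks: {2,6} | {0,8} | {7,9} | {5} | {1,4} | {3}.

6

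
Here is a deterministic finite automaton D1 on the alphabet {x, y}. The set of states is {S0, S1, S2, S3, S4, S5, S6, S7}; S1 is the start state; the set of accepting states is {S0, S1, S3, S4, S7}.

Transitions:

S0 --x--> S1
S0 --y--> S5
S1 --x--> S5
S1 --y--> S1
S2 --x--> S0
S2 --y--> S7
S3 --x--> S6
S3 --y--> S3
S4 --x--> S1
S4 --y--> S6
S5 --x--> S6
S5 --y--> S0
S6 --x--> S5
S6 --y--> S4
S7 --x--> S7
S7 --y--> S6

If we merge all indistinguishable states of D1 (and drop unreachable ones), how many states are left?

3

States {S2,S3,S7} cannot be reached from the start state, so discard them.
Start with accepting vs non-accepting: {S0,S1,S4} | {S5,S6}.
Refine {S0,S1,S4} on symbol x: members go to different blocks, giving {S0,S4} and {S1}.
No further refinement is possible. Final partition (3 blocks): {S0,S4} | {S5,S6} | {S1}.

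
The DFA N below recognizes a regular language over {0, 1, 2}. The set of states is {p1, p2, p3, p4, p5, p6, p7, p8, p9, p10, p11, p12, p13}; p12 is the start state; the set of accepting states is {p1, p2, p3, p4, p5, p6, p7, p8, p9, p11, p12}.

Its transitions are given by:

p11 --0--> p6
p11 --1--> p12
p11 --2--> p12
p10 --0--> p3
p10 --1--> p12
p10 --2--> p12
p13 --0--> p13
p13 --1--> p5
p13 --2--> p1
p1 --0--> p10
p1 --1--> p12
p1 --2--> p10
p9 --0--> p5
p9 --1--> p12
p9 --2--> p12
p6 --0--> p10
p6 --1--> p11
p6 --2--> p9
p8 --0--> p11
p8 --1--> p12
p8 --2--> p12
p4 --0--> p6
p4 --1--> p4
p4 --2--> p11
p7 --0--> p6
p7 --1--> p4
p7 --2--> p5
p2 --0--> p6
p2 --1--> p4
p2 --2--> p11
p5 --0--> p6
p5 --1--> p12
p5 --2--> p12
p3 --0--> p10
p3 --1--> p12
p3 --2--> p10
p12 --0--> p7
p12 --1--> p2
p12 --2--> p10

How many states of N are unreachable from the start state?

BFS from p12 reaches {p2, p3, p4, p5, p6, p7, p9, p10, p11, p12}; the 3 state(s) p1, p8, p13 are never visited.

3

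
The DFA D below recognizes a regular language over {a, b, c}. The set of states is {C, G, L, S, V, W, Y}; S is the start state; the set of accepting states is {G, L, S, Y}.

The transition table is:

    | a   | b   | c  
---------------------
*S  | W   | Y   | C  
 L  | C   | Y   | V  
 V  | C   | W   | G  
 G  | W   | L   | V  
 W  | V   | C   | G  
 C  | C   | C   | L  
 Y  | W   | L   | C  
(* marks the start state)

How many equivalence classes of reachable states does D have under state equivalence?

2

All states are reachable from the start state.
P0 = {G,L,S,Y} | {C,V,W}.
The partition is now stable with 2 blocks: {G,L,S,Y} | {C,V,W}.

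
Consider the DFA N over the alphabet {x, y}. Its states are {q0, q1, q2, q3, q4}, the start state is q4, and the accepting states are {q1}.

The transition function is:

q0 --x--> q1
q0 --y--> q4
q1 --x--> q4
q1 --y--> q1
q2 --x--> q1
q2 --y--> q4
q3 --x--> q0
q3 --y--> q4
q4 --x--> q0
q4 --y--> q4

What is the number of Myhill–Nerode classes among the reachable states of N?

First remove the unreachable states {q2,q3}; 3 states remain.
P0 = {q1} | {q0,q4}.
On input x, block {q0,q4} splits into {q0} and {q4}.
Stable partition: {q1} | {q0} | {q4} — 3 equivalence classes.

3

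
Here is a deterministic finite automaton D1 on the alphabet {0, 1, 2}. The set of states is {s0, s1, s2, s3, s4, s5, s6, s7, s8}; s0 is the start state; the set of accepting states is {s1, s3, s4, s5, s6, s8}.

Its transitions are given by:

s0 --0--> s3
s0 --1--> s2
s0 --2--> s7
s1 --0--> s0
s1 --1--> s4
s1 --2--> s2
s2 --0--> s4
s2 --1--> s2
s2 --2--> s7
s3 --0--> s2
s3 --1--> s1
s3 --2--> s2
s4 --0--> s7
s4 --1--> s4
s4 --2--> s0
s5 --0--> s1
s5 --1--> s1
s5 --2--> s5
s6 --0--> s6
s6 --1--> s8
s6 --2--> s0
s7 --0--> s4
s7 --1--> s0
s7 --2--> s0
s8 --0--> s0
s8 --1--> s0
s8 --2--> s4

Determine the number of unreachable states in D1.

Starting at s0 and following transitions, the reachable set is {s0, s1, s2, s3, s4, s7}. That leaves s5, s6, s8 unreachable — 3 in total.

3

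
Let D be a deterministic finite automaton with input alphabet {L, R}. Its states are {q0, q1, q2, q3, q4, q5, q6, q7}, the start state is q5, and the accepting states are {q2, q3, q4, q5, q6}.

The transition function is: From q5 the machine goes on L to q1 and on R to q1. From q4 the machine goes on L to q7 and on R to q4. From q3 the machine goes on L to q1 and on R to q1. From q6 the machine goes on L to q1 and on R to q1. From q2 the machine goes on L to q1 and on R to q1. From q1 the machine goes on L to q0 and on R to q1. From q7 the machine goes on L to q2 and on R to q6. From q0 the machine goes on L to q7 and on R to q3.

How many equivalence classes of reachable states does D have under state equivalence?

States {q4} cannot be reached from the start state, so discard them.
Initial partition by acceptance: {q2,q3,q5,q6} | {q0,q1,q7}.
Split {q0,q1,q7} by δ(·,L) → {q0,q1} and {q7}.
Split {q0,q1} by δ(·,L) → {q0} and {q1}.
No further refinement is possible. Final partition (4 blocks): {q2,q3,q5,q6} | {q0} | {q7} | {q1}.

4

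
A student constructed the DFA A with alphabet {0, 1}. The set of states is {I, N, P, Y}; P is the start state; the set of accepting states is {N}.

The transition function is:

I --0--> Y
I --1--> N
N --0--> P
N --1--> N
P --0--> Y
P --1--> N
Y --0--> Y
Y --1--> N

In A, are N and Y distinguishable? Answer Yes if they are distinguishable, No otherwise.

Yes

States {I} cannot be reached from the start state, so discard them.
P0 = {N} | {P,Y}.
No further refinement is possible. Final partition (2 blocks): {N} | {P,Y}.
N and Y end up in different blocks, so they are distinguishable. For instance, the string 'ε' is accepted from only N.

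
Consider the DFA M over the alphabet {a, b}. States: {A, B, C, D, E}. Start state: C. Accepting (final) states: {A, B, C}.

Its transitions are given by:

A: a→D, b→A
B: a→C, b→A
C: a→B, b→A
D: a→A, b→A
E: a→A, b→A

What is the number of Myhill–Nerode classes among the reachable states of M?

First remove the unreachable states {E}; 4 states remain.
Initial partition by acceptance: {A,B,C} | {D}.
Split {A,B,C} by δ(·,a) → {B,C} and {A}.
Stable partition: {B,C} | {D} | {A} — 3 equivalence classes.

3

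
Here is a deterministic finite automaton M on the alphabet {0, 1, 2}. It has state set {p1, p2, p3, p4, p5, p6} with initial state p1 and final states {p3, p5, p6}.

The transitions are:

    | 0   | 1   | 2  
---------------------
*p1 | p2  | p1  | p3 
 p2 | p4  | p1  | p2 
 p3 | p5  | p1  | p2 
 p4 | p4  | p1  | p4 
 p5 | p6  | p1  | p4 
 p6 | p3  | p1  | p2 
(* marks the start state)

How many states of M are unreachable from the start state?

0

Every one of the 6 states is reachable from p1.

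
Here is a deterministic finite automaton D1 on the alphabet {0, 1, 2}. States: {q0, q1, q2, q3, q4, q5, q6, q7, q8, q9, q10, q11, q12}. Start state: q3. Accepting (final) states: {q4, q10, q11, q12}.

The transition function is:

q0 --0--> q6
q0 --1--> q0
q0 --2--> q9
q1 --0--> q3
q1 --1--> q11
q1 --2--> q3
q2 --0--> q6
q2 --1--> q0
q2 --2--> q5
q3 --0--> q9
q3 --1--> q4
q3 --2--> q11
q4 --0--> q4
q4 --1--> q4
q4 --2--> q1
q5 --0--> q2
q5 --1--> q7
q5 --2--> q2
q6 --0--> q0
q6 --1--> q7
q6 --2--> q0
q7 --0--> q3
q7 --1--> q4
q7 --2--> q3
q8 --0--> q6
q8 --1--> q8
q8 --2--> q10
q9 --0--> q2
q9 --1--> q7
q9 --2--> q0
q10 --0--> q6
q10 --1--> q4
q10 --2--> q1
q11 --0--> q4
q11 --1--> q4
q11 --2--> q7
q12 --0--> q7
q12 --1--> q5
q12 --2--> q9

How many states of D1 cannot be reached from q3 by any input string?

3

BFS from q3 reaches {q0, q1, q2, q3, q4, q5, q6, q7, q9, q11}; the 3 state(s) q8, q10, q12 are never visited.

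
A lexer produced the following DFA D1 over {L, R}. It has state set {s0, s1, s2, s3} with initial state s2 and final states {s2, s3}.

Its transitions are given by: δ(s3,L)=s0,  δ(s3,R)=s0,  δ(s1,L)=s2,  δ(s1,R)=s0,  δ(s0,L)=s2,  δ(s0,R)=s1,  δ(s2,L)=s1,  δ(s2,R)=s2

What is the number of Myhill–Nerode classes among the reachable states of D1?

States {s3} cannot be reached from the start state, so discard them.
Initial partition by acceptance: {s2} | {s0,s1}.
The partition is now stable with 2 blocks: {s2} | {s0,s1}.

2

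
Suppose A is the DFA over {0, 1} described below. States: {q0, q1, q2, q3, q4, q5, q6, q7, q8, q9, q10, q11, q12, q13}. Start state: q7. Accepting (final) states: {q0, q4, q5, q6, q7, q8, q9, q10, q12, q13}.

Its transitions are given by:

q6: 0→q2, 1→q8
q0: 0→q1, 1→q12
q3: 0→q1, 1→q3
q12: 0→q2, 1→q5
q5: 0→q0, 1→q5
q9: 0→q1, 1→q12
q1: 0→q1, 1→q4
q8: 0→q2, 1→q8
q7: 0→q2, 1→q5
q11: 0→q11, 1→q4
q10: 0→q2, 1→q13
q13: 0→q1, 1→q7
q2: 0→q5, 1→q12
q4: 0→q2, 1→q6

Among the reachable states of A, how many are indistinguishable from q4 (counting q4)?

Reachable states from the start: {q0,q1,q2,q4,q5,q6,q7,q8,q12}. Unreachable: {q3,q9,q10,q11,q13} — drop them.
Start with accepting vs non-accepting: {q0,q4,q5,q6,q7,q8,q12} | {q1,q2}.
Refine {q0,q4,q5,q6,q7,q8,q12} on symbol 0: members go to different blocks, giving {q0,q4,q6,q7,q8,q12} and {q5}.
Refine {q0,q4,q6,q7,q8,q12} on symbol 1: members go to different blocks, giving {q0,q4,q6,q8} and {q7,q12}.
Split {q0,q4,q6,q8} by δ(·,1) → {q4,q6,q8} and {q0}.
Refine {q1,q2} on symbol 0: members go to different blocks, giving {q1} and {q2}.
Stable partition: {q4,q6,q8} | {q1} | {q5} | {q7,q12} | {q0} | {q2} — 6 equivalence classes.
The equivalence class containing q4 is {q4,q6,q8}, of size 3.

3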